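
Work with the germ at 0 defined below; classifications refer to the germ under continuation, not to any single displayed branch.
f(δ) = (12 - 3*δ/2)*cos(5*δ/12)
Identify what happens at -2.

There is no denominator, hence no pole anywhere.
The factor cos(5*δ/12) is entire.
So the germ continues analytically to -2.

The point is a regular point.


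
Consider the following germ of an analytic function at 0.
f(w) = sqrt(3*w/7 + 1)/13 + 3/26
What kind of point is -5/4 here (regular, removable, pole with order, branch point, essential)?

There is no denominator, hence no pole anywhere.
Branch term sqrt(1 - w/(-7/3)): argument at -5/4 is 13/28, nonzero, so -5/4 is not its branch point (a point on a principal cut is still regular for the continued germ).
So the germ continues analytically to -5/4.

The point is a regular point.


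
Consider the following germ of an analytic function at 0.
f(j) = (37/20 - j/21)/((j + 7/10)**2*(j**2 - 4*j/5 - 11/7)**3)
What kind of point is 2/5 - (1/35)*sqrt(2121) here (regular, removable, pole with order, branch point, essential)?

The point is a pole of order 3.

The denominator factor j**2 - 4*j/5 - 11/7 vanishes at 2/5 - (1/35)*sqrt(2121) and appears to the power 3; the numerator there equals 769/420 + (1/735)*sqrt(2121), nonzero, and no other factor vanishes.
Hence a pole whose order is the multiplicity, 3.


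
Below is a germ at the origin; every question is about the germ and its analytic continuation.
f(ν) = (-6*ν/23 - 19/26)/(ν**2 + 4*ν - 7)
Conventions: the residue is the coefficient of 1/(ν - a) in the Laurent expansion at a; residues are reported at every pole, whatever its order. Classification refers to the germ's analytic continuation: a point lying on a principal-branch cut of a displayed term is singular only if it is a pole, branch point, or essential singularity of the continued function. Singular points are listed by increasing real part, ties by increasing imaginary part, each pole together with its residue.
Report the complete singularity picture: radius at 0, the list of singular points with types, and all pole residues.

Radius of convergence at 0: -2 + sqrt(11).
At -2 - sqrt(11): a pole of order 1; residue -3/23 + (125/13156)*sqrt(11).
At -2 + sqrt(11): a pole of order 1; residue -3/23 - (125/13156)*sqrt(11).

Denominator factor (ν**2 + 4*ν - 7): discriminant 44, real irrational roots -2 + sqrt(11) and -2 - sqrt(11); poles of order 1, moduli -2 + sqrt(11) and 2 + sqrt(11).
The radius of convergence is the smallest modulus among the singular points: -2 + sqrt(11).
The factor ν**2 + 4*ν - 7 splits as (ν - a)(ν - a') with a = -2 - sqrt(11), a' = -2 + sqrt(11). At the order-1 pole a set g(ν) = (ν - a)*f(ν) = [-6*ν/23 - 19/26] / (ν - a').
Simple pole: residue = g(a) at a = -2 - sqrt(11), which is -3/23 + (125/13156)*sqrt(11).
The factor ν**2 + 4*ν - 7 splits as (ν - a)(ν - a') with a = -2 + sqrt(11), a' = -2 - sqrt(11). At the order-1 pole a set g(ν) = (ν - a)*f(ν) = [-6*ν/23 - 19/26] / (ν - a').
Simple pole: residue = g(a) at a = -2 + sqrt(11), which is -3/23 - (125/13156)*sqrt(11).
List the singular points by increasing real part (a conjugate pair: the negative imaginary part first).


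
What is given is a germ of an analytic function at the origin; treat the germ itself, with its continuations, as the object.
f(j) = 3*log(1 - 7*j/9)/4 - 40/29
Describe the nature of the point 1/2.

The point is a regular point.

There is no denominator, hence no pole anywhere.
Branch term log(1 - j/(9/7)): argument at 1/2 is 11/18, nonzero, so 1/2 is not its branch point (a point on a principal cut is still regular for the continued germ).
So the germ continues analytically to 1/2.


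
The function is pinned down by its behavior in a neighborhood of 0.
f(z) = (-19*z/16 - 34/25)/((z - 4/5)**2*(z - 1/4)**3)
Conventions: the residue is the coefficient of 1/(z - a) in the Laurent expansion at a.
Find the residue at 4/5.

The residue is 8300/121.

At the order-2 pole 4/5 set g(z) = (z - (4/5))^2*f(z) = (-19*z/16 - 34/25)/(z - 1/4)**3.
Order-2 pole: residue = g'(a); g'(4/5) = 8300/121, so the residue is 8300/121.


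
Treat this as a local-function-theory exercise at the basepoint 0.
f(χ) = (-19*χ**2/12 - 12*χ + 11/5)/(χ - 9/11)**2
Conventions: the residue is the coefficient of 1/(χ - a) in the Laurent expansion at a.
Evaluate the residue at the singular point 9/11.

The residue is -321/22.

At the order-2 pole 9/11 set g(χ) = (χ - (9/11))^2*f(χ) = -19*χ**2/12 - 12*χ + 11/5.
Order-2 pole: residue = g'(a); g'(9/11) = -321/22, so the residue is -321/22.


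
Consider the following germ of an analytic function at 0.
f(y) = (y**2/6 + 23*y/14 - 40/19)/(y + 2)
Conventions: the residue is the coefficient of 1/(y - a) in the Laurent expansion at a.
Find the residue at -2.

The residue is -1885/399.

At the order-1 pole -2 set g(y) = (y - (-2))*f(y) = y**2/6 + 23*y/14 - 40/19.
Simple pole: residue = g(a) at a = -2, which is -1885/399.


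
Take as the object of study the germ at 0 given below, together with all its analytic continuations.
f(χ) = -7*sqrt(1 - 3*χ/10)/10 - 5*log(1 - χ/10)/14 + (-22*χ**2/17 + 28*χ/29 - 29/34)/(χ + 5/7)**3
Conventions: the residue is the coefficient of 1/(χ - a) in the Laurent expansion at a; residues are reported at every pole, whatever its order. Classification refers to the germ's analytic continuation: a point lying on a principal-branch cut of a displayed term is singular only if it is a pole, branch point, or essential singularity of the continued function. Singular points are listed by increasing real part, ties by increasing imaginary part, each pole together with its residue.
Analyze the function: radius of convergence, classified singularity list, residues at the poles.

Radius of convergence at 0: 5/7.
At -5/7: a pole of order 3; residue -22/17.
At 10/3: an algebraic (square-root) branch point.
At 10: a logarithmic branch point.

Denominator factor (χ + 5/7)^3: pole of order 3 at -5/7, modulus 5/7.
Branch term (-5/14)*log(1 - χ/(10)): its argument vanishes at χ = 10, a logarithmic branch point, modulus 10.
Branch term (-7/10)*sqrt(1 - χ/(10/3)): its argument vanishes at χ = 10/3, a square-root branch point, modulus 10/3.
The radius of convergence is the smallest modulus among the singular points: 5/7.
The branch terms are analytic at -5/7 and contribute nothing to the residue; only the rational part matters.
At the order-3 pole -5/7 set g(χ) = (χ - (-5/7))^3*(rational part) = -22*χ**2/17 + 28*χ/29 - 29/34.
Order-3 pole: residue = g''(a)/2; g''(-5/7) = -44/17, so the residue is -22/17.
List the singular points by increasing real part (a conjugate pair: the negative imaginary part first).


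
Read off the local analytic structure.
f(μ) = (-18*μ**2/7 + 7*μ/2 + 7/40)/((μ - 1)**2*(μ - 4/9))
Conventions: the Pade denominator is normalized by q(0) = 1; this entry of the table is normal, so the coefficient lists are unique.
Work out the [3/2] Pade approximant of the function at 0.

The Pade approximant has numerator coefficients [-63/160, -95307310413/11639574400, -29123519139/40738510400, -23828333841/81477020800]; denominator coefficients [1, -62827136/18186835, 158271833/58197872].

Taylor coefficients needed (expand at 0): a_0 = -63/160, a_1 = -6111/640, a_2 = -584721/17920, a_3 = -1247877/14336, a_4 = -12154797/57344, a_5 = -81184527/163840.
Write the denominator as Q(μ) = 1 + q1*μ + q2*μ^2. Requiring Q*f - P = O(μ^6) with deg P <= 3 kills the coefficients of μ^4..μ^5 in Q*f:
  μ^4: a_4 + q1*a_3 + q2*a_2 = 0, i.e. -12154797/57344 + (-1247877/14336)*q1 + (-584721/17920)*q2 = 0.
  μ^5: a_5 + q1*a_4 + q2*a_3 = 0, i.e. -81184527/163840 + (-12154797/57344)*q1 + (-1247877/14336)*q2 = 0.
Solving this linear system: q1 = -62827136/18186835, q2 = 158271833/58197872.
The numerator is Q*f truncated at degree 3: P0 = a_0 = -63/160; P1 = a_1 + q1*a_0 = -95307310413/11639574400; P2 = a_2 + q1*a_1 + q2*a_0 = -29123519139/40738510400; P3 = a_3 + q1*a_2 + q2*a_1 = -23828333841/81477020800.


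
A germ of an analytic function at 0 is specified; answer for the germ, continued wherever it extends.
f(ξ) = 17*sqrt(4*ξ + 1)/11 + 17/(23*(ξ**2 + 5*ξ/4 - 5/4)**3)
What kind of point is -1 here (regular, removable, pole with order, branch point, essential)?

The point is a regular point.

Denominator factors: ξ**2 + 5*ξ/4 - 5/4 = -3/2 at ξ = -1 — none vanishes.
Branch term sqrt(1 - ξ/(-1/4)): argument at -1 is -3, nonzero, so -1 is not its branch point (a point on a principal cut is still regular for the continued germ).
So the germ continues analytically to -1.


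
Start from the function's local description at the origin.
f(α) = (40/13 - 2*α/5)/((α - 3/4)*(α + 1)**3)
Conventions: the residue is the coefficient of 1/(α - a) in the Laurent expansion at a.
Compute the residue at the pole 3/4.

The residue is 11552/22295.

At the order-1 pole 3/4 set g(α) = (α - (3/4))*f(α) = (40/13 - 2*α/5)/(α + 1)**3.
Simple pole: residue = g(a) at a = 3/4, which is 11552/22295.


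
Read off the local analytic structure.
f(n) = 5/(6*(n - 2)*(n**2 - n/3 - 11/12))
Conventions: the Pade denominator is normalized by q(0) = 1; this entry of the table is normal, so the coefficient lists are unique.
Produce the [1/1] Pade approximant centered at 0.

The Pade approximant has numerator coefficients [5/11, -140/33]; denominator coefficients [1, -625/66].

Taylor coefficients needed (expand at 0): a_0 = 5/11, a_1 = 15/242, a_2 = 3125/5324.
Write the denominator as Q(n) = 1 + q1*n. Requiring Q*f - P = O(n^3) with deg P <= 1 kills the coefficients of n^2..n^2 in Q*f:
  n^2: a_2 + q1*a_1 = 0, i.e. 3125/5324 + (15/242)*q1 = 0.
Solving this linear system: q1 = -625/66.
The numerator is Q*f truncated at degree 1: P0 = a_0 = 5/11; P1 = a_1 + q1*a_0 = -140/33.


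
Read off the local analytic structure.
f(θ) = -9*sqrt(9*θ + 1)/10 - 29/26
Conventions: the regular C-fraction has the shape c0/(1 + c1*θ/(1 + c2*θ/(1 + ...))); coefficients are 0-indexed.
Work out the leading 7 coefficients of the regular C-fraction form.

Taylor coefficients (expand at 0): a_0 = -131/65, a_1 = -81/20, a_2 = 729/80, a_3 = -6561/160, a_4 = 59049/256, a_5 = -3720087/2560, a_6 = 100442349/10240.
c0 = a_0 = -131/65. Peel one level at a time: if S = 1 + c*θ/S' with S'(0) = 1, then c is the θ-coefficient of S and S' = c*θ/(S - 1).
S_1 = c0/f = 1 + (-1053/524)*θ + (293787/34322)*θ^2 + ...; c1 = -1053/524.
S_2 = c1*θ/(S_1 - 1) = 1 + (558/131)*θ + (-81/16)*θ^2 + ...; c2 = 558/131.
S_3 = c2*θ/(S_2 - 1) = 1 + (1179/992)*θ + (-3873015/984064)*θ^2 + ...; c3 = 1179/992.
S_4 = c3*θ/(S_3 - 1) = 1 + (3285/992)*θ + (-81/16)*θ^2 + ...; c4 = 3285/992.
S_5 = c4*θ/(S_4 - 1) = 1 + (558/365)*θ + (-605151/133225)*θ^2 + ...; c5 = 558/365.
S_6 = c5*θ/(S_5 - 1) = 1 + (2169/730)*θ + ...; c6 = 2169/730.

The regular C-fraction coefficients are [-131/65, -1053/524, 558/131, 1179/992, 3285/992, 558/365, 2169/730].


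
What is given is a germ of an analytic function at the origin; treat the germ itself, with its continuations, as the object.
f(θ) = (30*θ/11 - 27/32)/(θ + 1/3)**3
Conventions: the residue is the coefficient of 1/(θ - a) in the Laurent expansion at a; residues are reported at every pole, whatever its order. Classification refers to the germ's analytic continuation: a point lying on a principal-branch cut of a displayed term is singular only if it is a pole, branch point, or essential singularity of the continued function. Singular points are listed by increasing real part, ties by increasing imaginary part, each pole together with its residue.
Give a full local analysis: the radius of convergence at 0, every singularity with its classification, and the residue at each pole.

Radius of convergence at 0: 1/3.
At -1/3: a pole of order 3; residue 0.

Denominator factor (θ + 1/3)^3: pole of order 3 at -1/3, modulus 1/3.
The radius of convergence is the smallest modulus among the singular points: 1/3.
At the order-3 pole -1/3 set g(θ) = (θ - (-1/3))^3*f(θ) = 30*θ/11 - 27/32.
Order-3 pole: residue = g''(a)/2; g''(-1/3) = 0, so the residue is 0.


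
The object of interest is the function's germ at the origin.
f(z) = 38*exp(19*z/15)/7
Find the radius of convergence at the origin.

The factor exp(19*z/15) is entire and contributes no finite singular point.
The polynomial part has no poles.
No finite singular points: the Taylor series at 0 converges everywhere.

The radius of convergence is infinite.


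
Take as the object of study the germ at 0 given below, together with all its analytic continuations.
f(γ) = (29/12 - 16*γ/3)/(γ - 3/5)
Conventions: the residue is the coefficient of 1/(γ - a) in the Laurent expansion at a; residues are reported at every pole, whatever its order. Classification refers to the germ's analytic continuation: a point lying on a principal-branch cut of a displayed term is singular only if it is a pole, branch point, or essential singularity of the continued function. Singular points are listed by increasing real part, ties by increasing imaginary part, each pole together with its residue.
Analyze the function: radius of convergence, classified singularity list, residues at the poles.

Radius of convergence at 0: 3/5.
At 3/5: a pole of order 1; residue -47/60.

Denominator factor (γ - 3/5): pole of order 1 at 3/5, modulus 3/5.
The radius of convergence is the smallest modulus among the singular points: 3/5.
At the order-1 pole 3/5 set g(γ) = (γ - (3/5))*f(γ) = 29/12 - 16*γ/3.
Simple pole: residue = g(a) at a = 3/5, which is -47/60.


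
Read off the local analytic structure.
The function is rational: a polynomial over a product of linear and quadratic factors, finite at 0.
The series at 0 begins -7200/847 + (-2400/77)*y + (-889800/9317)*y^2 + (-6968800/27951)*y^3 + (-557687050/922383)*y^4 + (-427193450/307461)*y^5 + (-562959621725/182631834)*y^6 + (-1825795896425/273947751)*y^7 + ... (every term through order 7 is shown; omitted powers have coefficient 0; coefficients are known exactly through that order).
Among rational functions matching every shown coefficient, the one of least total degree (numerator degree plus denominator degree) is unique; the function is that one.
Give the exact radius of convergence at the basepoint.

No rational of total degree below 5 reproduces all 8 coefficients; solving the [0/5] Pade equations on them gives f(y) = 36/(7*(y - 1/2)*(y**2 + 11*y/12 - 11/10)**2), whose expansion matches every shown term.
Denominator factor (y**2 + 11*y/12 - 11/10)^2: discriminant 3773/720, real irrational roots -11/24 + (7/120)*sqrt(385) and -11/24 - (7/120)*sqrt(385); poles of order 2, moduli -11/24 + (7/120)*sqrt(385) and 11/24 + (7/120)*sqrt(385).
Denominator factor (y - 1/2): pole of order 1 at 1/2, modulus 1/2.
The radius of convergence is the smallest modulus among the singular points: 1/2.

The radius of convergence is 1/2.


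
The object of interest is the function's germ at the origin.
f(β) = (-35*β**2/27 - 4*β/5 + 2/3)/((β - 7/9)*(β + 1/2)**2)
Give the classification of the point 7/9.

The point is a pole of order 1.

The denominator factor β - 7/9 vanishes at 7/9 and appears to the power 1; the numerator there equals -8089/10935, nonzero, and no other factor vanishes.
Hence a pole whose order is the multiplicity, 1.


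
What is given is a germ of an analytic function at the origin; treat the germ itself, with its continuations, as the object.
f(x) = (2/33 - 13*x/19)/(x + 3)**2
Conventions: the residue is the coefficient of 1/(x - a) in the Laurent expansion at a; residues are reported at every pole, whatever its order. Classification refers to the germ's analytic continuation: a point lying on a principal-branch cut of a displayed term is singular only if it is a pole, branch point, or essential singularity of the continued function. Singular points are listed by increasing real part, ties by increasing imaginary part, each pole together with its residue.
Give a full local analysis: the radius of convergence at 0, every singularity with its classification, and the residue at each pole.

Radius of convergence at 0: 3.
At -3: a pole of order 2; residue -13/19.

Denominator factor (x + 3)^2: pole of order 2 at -3, modulus 3.
The radius of convergence is the smallest modulus among the singular points: 3.
At the order-2 pole -3 set g(x) = (x - (-3))^2*f(x) = 2/33 - 13*x/19.
Order-2 pole: residue = g'(a); g'(-3) = -13/19, so the residue is -13/19.


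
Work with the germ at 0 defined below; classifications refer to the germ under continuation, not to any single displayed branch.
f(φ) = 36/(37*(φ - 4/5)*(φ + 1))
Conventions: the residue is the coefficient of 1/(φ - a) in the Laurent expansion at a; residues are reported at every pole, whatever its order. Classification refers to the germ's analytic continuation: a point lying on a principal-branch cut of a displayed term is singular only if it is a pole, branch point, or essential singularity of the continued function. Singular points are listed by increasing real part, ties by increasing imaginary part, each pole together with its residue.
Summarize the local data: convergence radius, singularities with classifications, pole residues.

Radius of convergence at 0: 4/5.
At -1: a pole of order 1; residue -20/37.
At 4/5: a pole of order 1; residue 20/37.

Denominator factor (φ - 4/5): pole of order 1 at 4/5, modulus 4/5.
Denominator factor (φ + 1): pole of order 1 at -1, modulus 1.
The radius of convergence is the smallest modulus among the singular points: 4/5.
At the order-1 pole -1 set g(φ) = (φ - (-1))*f(φ) = 36/(37*(φ - 4/5)).
Simple pole: residue = g(a) at a = -1, which is -20/37.
At the order-1 pole 4/5 set g(φ) = (φ - (4/5))*f(φ) = 36/(37*(φ + 1)).
Simple pole: residue = g(a) at a = 4/5, which is 20/37.
List the singular points by increasing real part (a conjugate pair: the negative imaginary part first).


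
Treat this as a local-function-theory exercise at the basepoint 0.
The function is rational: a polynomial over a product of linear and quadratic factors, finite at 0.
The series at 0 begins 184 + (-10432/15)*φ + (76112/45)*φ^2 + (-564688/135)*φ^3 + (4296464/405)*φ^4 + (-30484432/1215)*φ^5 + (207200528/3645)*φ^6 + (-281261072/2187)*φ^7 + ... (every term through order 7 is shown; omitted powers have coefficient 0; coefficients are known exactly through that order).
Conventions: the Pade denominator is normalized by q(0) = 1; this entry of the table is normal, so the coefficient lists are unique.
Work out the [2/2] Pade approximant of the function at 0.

Taylor coefficients needed (read off): a_0 = 184, a_1 = -10432/15, a_2 = 76112/45, a_3 = -564688/135, a_4 = 4296464/405.
Write the denominator as Q(φ) = 1 + q1*φ + q2*φ^2. Requiring Q*f - P = O(φ^5) with deg P <= 2 kills the coefficients of φ^3..φ^4 in Q*f:
  φ^3: a_3 + q1*a_2 + q2*a_1 = 0, i.e. -564688/135 + (76112/45)*q1 + (-10432/15)*q2 = 0.
  φ^4: a_4 + q1*a_3 + q2*a_2 = 0, i.e. 4296464/405 + (-564688/135)*q1 + (76112/45)*q2 = 0.
Solving this linear system: q1 = 799123/127329, q2 = 1177652/127329.
The numerator is Q*f truncated at degree 2: P0 = a_0 = 184; P1 = a_1 + q1*a_0 = 97475928/212215; P2 = a_2 + q1*a_1 + q2*a_0 = -41238000/42443.

The Pade approximant has numerator coefficients [184, 97475928/212215, -41238000/42443]; denominator coefficients [1, 799123/127329, 1177652/127329].


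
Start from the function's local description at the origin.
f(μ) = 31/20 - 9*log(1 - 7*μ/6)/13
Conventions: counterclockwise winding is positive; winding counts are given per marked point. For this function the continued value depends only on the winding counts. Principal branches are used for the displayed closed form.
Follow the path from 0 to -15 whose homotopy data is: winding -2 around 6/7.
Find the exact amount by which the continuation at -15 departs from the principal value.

Continued minus principal equals (36/13)*pi*i.

The rational part is single-valued and drops out of the difference; each branch term changes only by its own monodromy.
(-9/13)*log(1 - μ/(6/7)): each positive loop around 6/7 adds 2*pi*i to the log, so winding -2 contributes (-9/13)*(-2)*2*pi*i = (36/13)*pi*i.
Summing the contributions at μ = -15 gives (36/13)*pi*i.


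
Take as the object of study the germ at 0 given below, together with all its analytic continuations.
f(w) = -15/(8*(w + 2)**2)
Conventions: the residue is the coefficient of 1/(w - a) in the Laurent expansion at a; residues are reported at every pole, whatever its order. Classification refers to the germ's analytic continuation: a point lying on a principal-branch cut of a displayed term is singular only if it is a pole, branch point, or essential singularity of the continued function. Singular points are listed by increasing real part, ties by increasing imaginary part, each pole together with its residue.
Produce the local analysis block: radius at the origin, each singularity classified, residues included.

Denominator factor (w + 2)^2: pole of order 2 at -2, modulus 2.
The radius of convergence is the smallest modulus among the singular points: 2.
At the order-2 pole -2 set g(w) = (w - (-2))^2*f(w) = -15/8.
Order-2 pole: residue = g'(a); g'(-2) = 0, so the residue is 0.

Radius of convergence at 0: 2.
At -2: a pole of order 2; residue 0.


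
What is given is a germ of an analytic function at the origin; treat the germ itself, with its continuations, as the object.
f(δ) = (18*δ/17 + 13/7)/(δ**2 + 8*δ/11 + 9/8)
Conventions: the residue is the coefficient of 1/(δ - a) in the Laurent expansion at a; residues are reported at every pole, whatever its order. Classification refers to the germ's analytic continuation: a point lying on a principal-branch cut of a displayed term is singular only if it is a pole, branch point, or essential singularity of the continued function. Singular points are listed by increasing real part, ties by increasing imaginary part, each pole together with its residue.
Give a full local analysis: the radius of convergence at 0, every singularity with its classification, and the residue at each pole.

Radius of convergence at 0: (3/4)*sqrt(2).
At (-4/11) - ((31/44)*sqrt(2))*i: a pole of order 1; residue (9/17) + ((1927/3689)*sqrt(2))*i.
At (-4/11) + ((31/44)*sqrt(2))*i: a pole of order 1; residue (9/17) - ((1927/3689)*sqrt(2))*i.

Denominator factor (δ**2 + 8*δ/11 + 9/8): discriminant -961/242, complex-conjugate roots (-4/11) + ((31/44)*sqrt(2))*i and (-4/11) - ((31/44)*sqrt(2))*i; poles of order 1, moduli (3/4)*sqrt(2) and (3/4)*sqrt(2).
The radius of convergence is the smallest modulus among the singular points: (3/4)*sqrt(2).
The factor δ**2 + 8*δ/11 + 9/8 splits as (δ - a)(δ - a') with a = (-4/11) - ((31/44)*sqrt(2))*i, a' = (-4/11) + ((31/44)*sqrt(2))*i. At the order-1 pole a set g(δ) = (δ - a)*f(δ) = [18*δ/17 + 13/7] / (δ - a').
Simple pole: residue = g(a) at a = (-4/11) - ((31/44)*sqrt(2))*i, which is (9/17) + ((1927/3689)*sqrt(2))*i.
The factor δ**2 + 8*δ/11 + 9/8 splits as (δ - a)(δ - a') with a = (-4/11) + ((31/44)*sqrt(2))*i, a' = (-4/11) - ((31/44)*sqrt(2))*i. At the order-1 pole a set g(δ) = (δ - a)*f(δ) = [18*δ/17 + 13/7] / (δ - a').
Simple pole: residue = g(a) at a = (-4/11) + ((31/44)*sqrt(2))*i, which is (9/17) - ((1927/3689)*sqrt(2))*i.
List the singular points by increasing real part (a conjugate pair: the negative imaginary part first).


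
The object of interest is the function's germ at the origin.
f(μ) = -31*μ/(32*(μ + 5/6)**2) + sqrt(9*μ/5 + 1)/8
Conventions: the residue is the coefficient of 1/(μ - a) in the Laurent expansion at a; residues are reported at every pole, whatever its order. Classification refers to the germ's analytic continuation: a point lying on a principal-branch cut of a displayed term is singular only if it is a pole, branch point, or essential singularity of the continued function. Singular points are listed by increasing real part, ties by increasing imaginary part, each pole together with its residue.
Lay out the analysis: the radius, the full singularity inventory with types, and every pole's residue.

Radius of convergence at 0: 5/9.
At -5/6: a pole of order 2; residue -31/32.
At -5/9: an algebraic (square-root) branch point.

Denominator factor (μ + 5/6)^2: pole of order 2 at -5/6, modulus 5/6.
Branch term (1/8)*sqrt(1 - μ/(-5/9)): its argument vanishes at μ = -5/9, a square-root branch point, modulus 5/9.
The radius of convergence is the smallest modulus among the singular points: 5/9.
The branch term is analytic at -5/6 and contributes nothing to the residue; only the rational part matters.
At the order-2 pole -5/6 set g(μ) = (μ - (-5/6))^2*(rational part) = -31*μ/32.
Order-2 pole: residue = g'(a); g'(-5/6) = -31/32, so the residue is -31/32.
List the singular points by increasing real part (a conjugate pair: the negative imaginary part first).


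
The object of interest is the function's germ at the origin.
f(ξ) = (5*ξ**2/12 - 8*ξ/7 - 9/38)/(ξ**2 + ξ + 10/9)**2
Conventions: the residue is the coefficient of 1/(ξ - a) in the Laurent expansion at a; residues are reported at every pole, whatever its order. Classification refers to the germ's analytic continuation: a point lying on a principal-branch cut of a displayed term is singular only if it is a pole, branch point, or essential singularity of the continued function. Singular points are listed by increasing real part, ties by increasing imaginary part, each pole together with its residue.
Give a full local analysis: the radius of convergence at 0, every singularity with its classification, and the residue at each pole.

Radius of convergence at 0: (1/3)*sqrt(10).
At (-1/2) - ((1/6)*sqrt(31))*i: a pole of order 2; residue ((5728/127813)*sqrt(31))*i.
At (-1/2) + ((1/6)*sqrt(31))*i: a pole of order 2; residue -((5728/127813)*sqrt(31))*i.

Denominator factor (ξ**2 + ξ + 10/9)^2: discriminant -31/9, complex-conjugate roots (-1/2) + ((1/6)*sqrt(31))*i and (-1/2) - ((1/6)*sqrt(31))*i; poles of order 2, moduli (1/3)*sqrt(10) and (1/3)*sqrt(10).
The radius of convergence is the smallest modulus among the singular points: (1/3)*sqrt(10).
The factor ξ**2 + ξ + 10/9 splits as (ξ - a)(ξ - a') with a = (-1/2) - ((1/6)*sqrt(31))*i, a' = (-1/2) + ((1/6)*sqrt(31))*i. At the order-2 pole a set g(ξ) = (ξ - a)^2*f(ξ) = [5*ξ**2/12 - 8*ξ/7 - 9/38] / (ξ - a')^2.
Order-2 pole: residue = g'(a); g'((-1/2) - ((1/6)*sqrt(31))*i) = ((5728/127813)*sqrt(31))*i, so the residue is ((5728/127813)*sqrt(31))*i.
The factor ξ**2 + ξ + 10/9 splits as (ξ - a)(ξ - a') with a = (-1/2) + ((1/6)*sqrt(31))*i, a' = (-1/2) - ((1/6)*sqrt(31))*i. At the order-2 pole a set g(ξ) = (ξ - a)^2*f(ξ) = [5*ξ**2/12 - 8*ξ/7 - 9/38] / (ξ - a')^2.
Order-2 pole: residue = g'(a); g'((-1/2) + ((1/6)*sqrt(31))*i) = -((5728/127813)*sqrt(31))*i, so the residue is -((5728/127813)*sqrt(31))*i.
List the singular points by increasing real part (a conjugate pair: the negative imaginary part first).


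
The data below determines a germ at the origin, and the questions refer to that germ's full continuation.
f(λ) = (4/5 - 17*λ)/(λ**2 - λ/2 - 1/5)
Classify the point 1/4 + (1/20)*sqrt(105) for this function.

The denominator factor λ**2 - λ/2 - 1/5 vanishes at 1/4 + (1/20)*sqrt(105) and appears to the power 1; the numerator there equals -69/20 - (17/20)*sqrt(105), nonzero, and no other factor vanishes.
Hence a pole whose order is the multiplicity, 1.

The point is a pole of order 1.


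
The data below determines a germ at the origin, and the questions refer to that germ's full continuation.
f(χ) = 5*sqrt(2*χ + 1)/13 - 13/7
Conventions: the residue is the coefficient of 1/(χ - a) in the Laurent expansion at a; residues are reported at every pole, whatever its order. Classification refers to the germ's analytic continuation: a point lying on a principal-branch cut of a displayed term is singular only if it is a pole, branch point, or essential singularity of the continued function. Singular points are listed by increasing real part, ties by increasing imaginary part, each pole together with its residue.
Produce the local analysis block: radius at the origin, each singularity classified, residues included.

Radius of convergence at 0: 1/2.
At -1/2: an algebraic (square-root) branch point.

Branch term (5/13)*sqrt(1 - χ/(-1/2)): its argument vanishes at χ = -1/2, a square-root branch point, modulus 1/2.
The radius of convergence is the smallest modulus among the singular points: 1/2.


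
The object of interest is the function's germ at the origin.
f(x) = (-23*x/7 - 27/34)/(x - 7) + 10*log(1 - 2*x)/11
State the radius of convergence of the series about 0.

Denominator factor (x - 7): pole of order 1 at 7, modulus 7.
Branch term (10/11)*log(1 - x/(1/2)): its argument vanishes at x = 1/2, a logarithmic branch point, modulus 1/2.
The radius of convergence is the smallest modulus among the singular points: 1/2.

The radius of convergence is 1/2.


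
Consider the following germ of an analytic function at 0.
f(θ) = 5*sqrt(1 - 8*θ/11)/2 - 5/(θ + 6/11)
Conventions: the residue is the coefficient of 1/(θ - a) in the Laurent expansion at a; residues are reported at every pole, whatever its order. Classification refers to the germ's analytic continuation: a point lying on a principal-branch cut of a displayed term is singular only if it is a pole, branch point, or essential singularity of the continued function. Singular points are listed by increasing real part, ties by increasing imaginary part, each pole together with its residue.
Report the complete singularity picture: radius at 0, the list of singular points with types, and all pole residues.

Denominator factor (θ + 6/11): pole of order 1 at -6/11, modulus 6/11.
Branch term (5/2)*sqrt(1 - θ/(11/8)): its argument vanishes at θ = 11/8, a square-root branch point, modulus 11/8.
The radius of convergence is the smallest modulus among the singular points: 6/11.
The branch term is analytic at -6/11 and contributes nothing to the residue; only the rational part matters.
At the order-1 pole -6/11 set g(θ) = (θ - (-6/11))*(rational part) = -5.
Simple pole: residue = g(a) at a = -6/11, which is -5.
List the singular points by increasing real part (a conjugate pair: the negative imaginary part first).

Radius of convergence at 0: 6/11.
At -6/11: a pole of order 1; residue -5.
At 11/8: an algebraic (square-root) branch point.


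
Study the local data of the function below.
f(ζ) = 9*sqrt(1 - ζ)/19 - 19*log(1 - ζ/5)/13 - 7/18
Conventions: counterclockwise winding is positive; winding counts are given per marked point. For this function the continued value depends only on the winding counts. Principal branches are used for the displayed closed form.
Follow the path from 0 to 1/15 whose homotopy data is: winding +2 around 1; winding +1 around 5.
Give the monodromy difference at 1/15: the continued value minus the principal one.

Continued minus principal equals -(38/13)*pi*i.

The rational part is single-valued and drops out of the difference; each branch term changes only by its own monodromy.
(9/19)*sqrt(1 - ζ/(1)): winding +2 is even, the square root returns to the same sheet, contribution 0.
(-19/13)*log(1 - ζ/(5)): each positive loop around 5 adds 2*pi*i to the log, so winding +1 contributes (-19/13)*(1)*2*pi*i = -(38/13)*pi*i.
Summing the contributions at ζ = 1/15 gives -(38/13)*pi*i.


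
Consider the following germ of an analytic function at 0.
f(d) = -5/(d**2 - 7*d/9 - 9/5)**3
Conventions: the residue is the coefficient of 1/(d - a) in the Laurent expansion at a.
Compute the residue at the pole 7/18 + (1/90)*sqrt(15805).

The residue is -(44286750/31584462281)*sqrt(15805).

The factor d**2 - 7*d/9 - 9/5 splits as (d - a)(d - a') with a = 7/18 + (1/90)*sqrt(15805), a' = 7/18 - (1/90)*sqrt(15805). At the order-3 pole a set g(d) = (d - a)^3*f(d) = [-5] / (d - a')^3.
Order-3 pole: residue = g''(a)/2; g''(7/18 + (1/90)*sqrt(15805)) = -(88573500/31584462281)*sqrt(15805), so the residue is -(44286750/31584462281)*sqrt(15805).


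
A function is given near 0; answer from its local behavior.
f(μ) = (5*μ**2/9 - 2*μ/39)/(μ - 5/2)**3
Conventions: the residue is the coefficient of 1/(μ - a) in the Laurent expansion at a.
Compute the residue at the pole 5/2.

At the order-3 pole 5/2 set g(μ) = (μ - (5/2))^3*f(μ) = 5*μ**2/9 - 2*μ/39.
Order-3 pole: residue = g''(a)/2; g''(5/2) = 10/9, so the residue is 5/9.

The residue is 5/9.


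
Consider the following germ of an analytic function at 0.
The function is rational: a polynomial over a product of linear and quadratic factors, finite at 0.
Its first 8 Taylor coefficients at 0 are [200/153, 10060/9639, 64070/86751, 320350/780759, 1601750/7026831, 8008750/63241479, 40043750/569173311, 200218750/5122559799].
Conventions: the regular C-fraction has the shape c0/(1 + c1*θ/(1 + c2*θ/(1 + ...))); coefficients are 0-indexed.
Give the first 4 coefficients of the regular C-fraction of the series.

Taylor coefficients (read off): a_0 = 200/153, a_1 = 10060/9639, a_2 = 64070/86751, a_3 = 320350/780759.
c0 = a_0 = 200/153. Peel one level at a time: if S = 1 + c*θ/S' with S'(0) = 1, then c is the θ-coefficient of S and S' = c*θ/(S - 1).
S_1 = c0/f = 1 + (-503/630)*θ + (799/11025)*θ^2 + ...; c1 = -503/630.
S_2 = c1*θ/(S_1 - 1) = 1 + (1598/17605)*θ + (108919/1012036)*θ^2 + ...; c2 = 1598/17605.
S_3 = c2*θ/(S_2 - 1) = 1 + (-224245/189128)*θ + ...; c3 = -224245/189128.

The regular C-fraction coefficients are [200/153, -503/630, 1598/17605, -224245/189128].


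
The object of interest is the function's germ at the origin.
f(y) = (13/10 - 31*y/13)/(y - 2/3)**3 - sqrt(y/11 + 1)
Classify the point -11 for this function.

The point is an algebraic (square-root) branch point.

The term (-1)*sqrt(1 - y/(-11)) has argument 1 - -11/(-11) = 0 at -11: a square-root (algebraic, two-sheeted) branch point; the remaining terms are analytic or single-valued there.


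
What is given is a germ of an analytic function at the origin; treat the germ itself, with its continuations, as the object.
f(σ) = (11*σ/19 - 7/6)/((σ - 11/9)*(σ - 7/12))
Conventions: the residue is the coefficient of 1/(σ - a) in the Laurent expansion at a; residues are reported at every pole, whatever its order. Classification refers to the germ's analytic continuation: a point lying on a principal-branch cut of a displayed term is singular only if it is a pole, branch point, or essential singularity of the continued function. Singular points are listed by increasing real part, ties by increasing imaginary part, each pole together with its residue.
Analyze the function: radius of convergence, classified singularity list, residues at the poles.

Radius of convergence at 0: 7/12.
At 7/12: a pole of order 1; residue 567/437.
At 11/9: a pole of order 1; residue -314/437.

Denominator factor (σ - 7/12): pole of order 1 at 7/12, modulus 7/12.
Denominator factor (σ - 11/9): pole of order 1 at 11/9, modulus 11/9.
The radius of convergence is the smallest modulus among the singular points: 7/12.
At the order-1 pole 7/12 set g(σ) = (σ - (7/12))*f(σ) = (11*σ/19 - 7/6)/(σ - 11/9).
Simple pole: residue = g(a) at a = 7/12, which is 567/437.
At the order-1 pole 11/9 set g(σ) = (σ - (11/9))*f(σ) = (11*σ/19 - 7/6)/(σ - 7/12).
Simple pole: residue = g(a) at a = 11/9, which is -314/437.
List the singular points by increasing real part (a conjugate pair: the negative imaginary part first).


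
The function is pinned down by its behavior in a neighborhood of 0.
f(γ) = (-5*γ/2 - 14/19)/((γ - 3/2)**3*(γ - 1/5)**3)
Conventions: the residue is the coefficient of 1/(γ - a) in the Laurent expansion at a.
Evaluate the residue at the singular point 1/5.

The residue is 32625000/7054567.

At the order-3 pole 1/5 set g(γ) = (γ - (1/5))^3*f(γ) = (-5*γ/2 - 14/19)/(γ - 3/2)**3.
Order-3 pole: residue = g''(a)/2; g''(1/5) = 65250000/7054567, so the residue is 32625000/7054567.


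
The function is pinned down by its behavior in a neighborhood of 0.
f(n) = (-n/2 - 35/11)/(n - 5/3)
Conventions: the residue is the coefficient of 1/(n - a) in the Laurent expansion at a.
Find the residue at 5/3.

The residue is -265/66.

At the order-1 pole 5/3 set g(n) = (n - (5/3))*f(n) = -n/2 - 35/11.
Simple pole: residue = g(a) at a = 5/3, which is -265/66.


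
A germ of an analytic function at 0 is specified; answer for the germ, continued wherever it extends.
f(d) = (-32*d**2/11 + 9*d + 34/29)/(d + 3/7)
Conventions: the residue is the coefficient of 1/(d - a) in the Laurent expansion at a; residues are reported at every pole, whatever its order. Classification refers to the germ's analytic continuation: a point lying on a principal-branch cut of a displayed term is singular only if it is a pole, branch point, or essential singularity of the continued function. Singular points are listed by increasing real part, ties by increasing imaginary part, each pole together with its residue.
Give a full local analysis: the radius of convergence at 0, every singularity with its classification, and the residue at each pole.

Radius of convergence at 0: 3/7.
At -3/7: a pole of order 1; residue -50317/15631.

Denominator factor (d + 3/7): pole of order 1 at -3/7, modulus 3/7.
The radius of convergence is the smallest modulus among the singular points: 3/7.
At the order-1 pole -3/7 set g(d) = (d - (-3/7))*f(d) = -32*d**2/11 + 9*d + 34/29.
Simple pole: residue = g(a) at a = -3/7, which is -50317/15631.


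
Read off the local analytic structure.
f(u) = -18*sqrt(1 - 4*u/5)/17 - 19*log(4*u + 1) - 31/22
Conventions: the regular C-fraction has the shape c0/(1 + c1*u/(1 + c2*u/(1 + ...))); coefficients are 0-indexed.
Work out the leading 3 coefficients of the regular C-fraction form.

Taylor coefficients (expand at 0): a_0 = -923/374, a_1 = -6424/85, a_2 = 64636/425.
c0 = a_0 = -923/374. Peel one level at a time: if S = 1 + c*u/S' with S'(0) = 1, then c is the u-coefficient of S and S' = c*u/(S - 1).
S_1 = c0/f = 1 + (-141328/4615)*u + (851444088/851929)*u^2 + ...; c1 = -141328/4615.
S_2 = c1*u/(S_1 - 1) = 1 + (4397955/134758)*u + ...; c2 = 4397955/134758.

The regular C-fraction coefficients are [-923/374, -141328/4615, 4397955/134758].


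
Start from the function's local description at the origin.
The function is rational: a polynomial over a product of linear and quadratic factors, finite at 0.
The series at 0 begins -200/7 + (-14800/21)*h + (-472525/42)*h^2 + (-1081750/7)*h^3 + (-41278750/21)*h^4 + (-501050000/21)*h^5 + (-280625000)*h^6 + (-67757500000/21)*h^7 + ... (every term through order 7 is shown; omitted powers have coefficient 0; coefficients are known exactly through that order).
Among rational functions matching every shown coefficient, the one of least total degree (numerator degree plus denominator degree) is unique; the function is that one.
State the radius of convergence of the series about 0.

No rational of total degree below 4 reproduces all 8 coefficients; solving the [2/2] Pade equations on them gives f(h) = (-h**2/8 - 4*h/3 - 2/7)/(h - 1/10)**2, whose expansion matches every shown term.
Denominator factor (h - 1/10)^2: pole of order 2 at 1/10, modulus 1/10.
The radius of convergence is the smallest modulus among the singular points: 1/10.

The radius of convergence is 1/10.


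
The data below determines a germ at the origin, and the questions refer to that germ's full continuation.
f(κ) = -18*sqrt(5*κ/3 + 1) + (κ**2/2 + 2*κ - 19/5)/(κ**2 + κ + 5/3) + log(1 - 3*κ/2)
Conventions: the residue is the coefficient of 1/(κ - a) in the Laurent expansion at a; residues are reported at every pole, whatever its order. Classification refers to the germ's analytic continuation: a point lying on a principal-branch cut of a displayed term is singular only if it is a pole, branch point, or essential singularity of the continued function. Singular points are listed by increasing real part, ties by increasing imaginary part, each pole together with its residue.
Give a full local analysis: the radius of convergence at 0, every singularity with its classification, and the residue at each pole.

Radius of convergence at 0: 3/5.
At -3/5: an algebraic (square-root) branch point.
At (-1/2) - ((1/6)*sqrt(51))*i: a pole of order 1; residue (3/4) - ((19/60)*sqrt(51))*i.
At (-1/2) + ((1/6)*sqrt(51))*i: a pole of order 1; residue (3/4) + ((19/60)*sqrt(51))*i.
At 2/3: a logarithmic branch point.

Denominator factor (κ**2 + κ + 5/3): discriminant -17/3, complex-conjugate roots (-1/2) + ((1/6)*sqrt(51))*i and (-1/2) - ((1/6)*sqrt(51))*i; poles of order 1, moduli (1/3)*sqrt(15) and (1/3)*sqrt(15).
Branch term (-18)*sqrt(1 - κ/(-3/5)): its argument vanishes at κ = -3/5, a square-root branch point, modulus 3/5.
Branch term (1)*log(1 - κ/(2/3)): its argument vanishes at κ = 2/3, a logarithmic branch point, modulus 2/3.
The radius of convergence is the smallest modulus among the singular points: 3/5.
The branch terms are analytic at (-1/2) - ((1/6)*sqrt(51))*i and contribute nothing to the residue; only the rational part matters.
The factor κ**2 + κ + 5/3 splits as (κ - a)(κ - a') with a = (-1/2) - ((1/6)*sqrt(51))*i, a' = (-1/2) + ((1/6)*sqrt(51))*i. At the order-1 pole a set g(κ) = (κ - a)*(rational part) = [κ**2/2 + 2*κ - 19/5] / (κ - a').
Simple pole: residue = g(a) at a = (-1/2) - ((1/6)*sqrt(51))*i, which is (3/4) - ((19/60)*sqrt(51))*i.
The branch terms are analytic at (-1/2) + ((1/6)*sqrt(51))*i and contribute nothing to the residue; only the rational part matters.
The factor κ**2 + κ + 5/3 splits as (κ - a)(κ - a') with a = (-1/2) + ((1/6)*sqrt(51))*i, a' = (-1/2) - ((1/6)*sqrt(51))*i. At the order-1 pole a set g(κ) = (κ - a)*(rational part) = [κ**2/2 + 2*κ - 19/5] / (κ - a').
Simple pole: residue = g(a) at a = (-1/2) + ((1/6)*sqrt(51))*i, which is (3/4) + ((19/60)*sqrt(51))*i.
List the singular points by increasing real part (a conjugate pair: the negative imaginary part first).
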